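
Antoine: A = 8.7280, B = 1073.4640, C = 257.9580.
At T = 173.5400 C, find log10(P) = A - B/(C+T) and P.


C+T = 431.4980
B/(C+T) = 2.4878
log10(P) = 8.7280 - 2.4878 = 6.2402
P = 10^6.2402 = 1738756.4696 mmHg

1738756.4696 mmHg


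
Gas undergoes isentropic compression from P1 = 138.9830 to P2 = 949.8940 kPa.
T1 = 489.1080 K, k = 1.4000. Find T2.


(k-1)/k = 0.2857
(P2/P1)^exp = 1.7318
T2 = 489.1080 * 1.7318 = 847.0213 K

847.0213 K


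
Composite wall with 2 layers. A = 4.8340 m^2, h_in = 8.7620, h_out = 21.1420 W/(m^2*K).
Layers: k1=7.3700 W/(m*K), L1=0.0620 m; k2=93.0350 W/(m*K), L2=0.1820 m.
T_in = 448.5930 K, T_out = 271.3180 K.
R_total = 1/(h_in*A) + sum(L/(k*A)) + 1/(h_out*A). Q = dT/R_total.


R_conv_in = 1/(8.7620*4.8340) = 0.0236
R_1 = 0.0620/(7.3700*4.8340) = 0.0017
R_2 = 0.1820/(93.0350*4.8340) = 0.0004
R_conv_out = 1/(21.1420*4.8340) = 0.0098
R_total = 0.0355 K/W
Q = 177.2750 / 0.0355 = 4988.1350 W

R_total = 0.0355 K/W, Q = 4988.1350 W


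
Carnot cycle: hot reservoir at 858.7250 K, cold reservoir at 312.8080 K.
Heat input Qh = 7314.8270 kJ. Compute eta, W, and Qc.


eta = 1 - 312.8080/858.7250 = 0.6357
W = 0.6357 * 7314.8270 = 4650.2529 kJ
Qc = 7314.8270 - 4650.2529 = 2664.5741 kJ

eta = 63.5730%, W = 4650.2529 kJ, Qc = 2664.5741 kJ


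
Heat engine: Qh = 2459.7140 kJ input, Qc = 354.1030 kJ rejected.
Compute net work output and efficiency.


W = 2459.7140 - 354.1030 = 2105.6110 kJ
eta = 2105.6110 / 2459.7140 = 0.8560 = 85.6039%

W = 2105.6110 kJ, eta = 85.6039%


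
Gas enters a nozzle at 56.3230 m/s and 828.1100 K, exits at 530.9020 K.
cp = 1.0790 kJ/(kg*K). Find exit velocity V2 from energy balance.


dT = 297.2080 K
2*cp*1000*dT = 641374.8640
V1^2 = 3172.2803
V2 = sqrt(644547.1443) = 802.8369 m/s

802.8369 m/s


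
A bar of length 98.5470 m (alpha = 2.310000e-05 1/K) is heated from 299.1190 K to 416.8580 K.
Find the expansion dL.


dT = 117.7390 K
dL = 2.310000e-05 * 98.5470 * 117.7390 = 0.268025 m
L_final = 98.815025 m

dL = 0.268025 m


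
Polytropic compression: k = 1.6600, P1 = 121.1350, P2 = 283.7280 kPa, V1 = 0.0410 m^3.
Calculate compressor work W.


(k-1)/k = 0.3976
(P2/P1)^exp = 1.4027
W = 2.5152 * 121.1350 * 0.0410 * (1.4027 - 1) = 5.0303 kJ

5.0303 kJ


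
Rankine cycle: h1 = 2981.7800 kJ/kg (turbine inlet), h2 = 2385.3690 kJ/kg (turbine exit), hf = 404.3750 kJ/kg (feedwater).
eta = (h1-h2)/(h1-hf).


W = 596.4110 kJ/kg
Q_in = 2577.4050 kJ/kg
eta = 0.2314 = 23.1400%

eta = 23.1400%


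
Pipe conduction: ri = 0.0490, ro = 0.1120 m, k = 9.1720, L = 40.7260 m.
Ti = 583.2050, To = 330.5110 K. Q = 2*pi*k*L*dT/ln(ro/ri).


dT = 252.6940 K
ln(ro/ri) = 0.8267
Q = 2*pi*9.1720*40.7260*252.6940 / 0.8267 = 717420.7278 W

717420.7278 W


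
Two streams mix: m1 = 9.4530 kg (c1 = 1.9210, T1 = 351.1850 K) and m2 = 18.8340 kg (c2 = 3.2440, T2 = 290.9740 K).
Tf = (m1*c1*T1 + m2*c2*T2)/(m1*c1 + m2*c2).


num = 24155.0260
den = 79.2567
Tf = 304.7695 K

304.7695 K


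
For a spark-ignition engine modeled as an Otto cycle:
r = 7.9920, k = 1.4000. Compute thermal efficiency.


r^(k-1) = 2.2965
eta = 1 - 1/2.2965 = 0.5646 = 56.4550%

56.4550%


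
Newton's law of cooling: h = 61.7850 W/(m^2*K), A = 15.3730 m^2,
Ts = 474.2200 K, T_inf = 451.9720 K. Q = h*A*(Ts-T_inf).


dT = 22.2480 K
Q = 61.7850 * 15.3730 * 22.2480 = 21131.6133 W

21131.6133 W


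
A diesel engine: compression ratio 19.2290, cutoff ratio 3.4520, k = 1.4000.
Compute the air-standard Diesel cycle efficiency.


r^(k-1) = 3.2627
rc^k = 5.6663
eta = 0.5834 = 58.3379%

58.3379%


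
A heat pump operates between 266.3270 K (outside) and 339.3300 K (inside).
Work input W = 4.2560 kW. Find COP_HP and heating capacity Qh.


COP = 339.3300 / 73.0030 = 4.6482
Qh = 4.6482 * 4.2560 = 19.7826 kW

COP = 4.6482, Qh = 19.7826 kW


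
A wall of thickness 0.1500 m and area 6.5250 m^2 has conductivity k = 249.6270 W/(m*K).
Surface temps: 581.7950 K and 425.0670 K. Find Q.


dT = 156.7280 K
Q = 249.6270 * 6.5250 * 156.7280 / 0.1500 = 1701874.0098 W

1701874.0098 W


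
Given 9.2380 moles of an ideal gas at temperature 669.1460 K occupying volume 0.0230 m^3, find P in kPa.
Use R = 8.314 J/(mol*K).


P = nRT/V = 9.2380 * 8.314 * 669.1460 / 0.0230
= 51393.5792 / 0.0230 = 2234503.4434 Pa = 2234.5034 kPa

2234.5034 kPa


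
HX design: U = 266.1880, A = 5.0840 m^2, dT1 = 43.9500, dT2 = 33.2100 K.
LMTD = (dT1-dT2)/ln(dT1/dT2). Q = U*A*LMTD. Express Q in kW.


LMTD = 38.3295 K
Q = 266.1880 * 5.0840 * 38.3295 = 51871.3682 W = 51.8714 kW

51.8714 kW


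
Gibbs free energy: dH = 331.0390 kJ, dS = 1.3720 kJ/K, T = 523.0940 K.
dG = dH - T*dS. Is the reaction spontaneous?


T*dS = 523.0940 * 1.3720 = 717.6850 kJ
dG = 331.0390 - 717.6850 = -386.6460 kJ (spontaneous)

dG = -386.6460 kJ, spontaneous


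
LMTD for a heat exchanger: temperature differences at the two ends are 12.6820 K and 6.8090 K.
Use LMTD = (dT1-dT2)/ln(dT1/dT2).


dT1/dT2 = 1.8625
ln(dT1/dT2) = 0.6219
LMTD = 5.8730 / 0.6219 = 9.4431 K

9.4431 K


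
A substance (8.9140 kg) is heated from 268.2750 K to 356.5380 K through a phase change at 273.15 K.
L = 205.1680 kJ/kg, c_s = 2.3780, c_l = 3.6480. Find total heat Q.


Q1 (sensible, solid) = 8.9140 * 2.3780 * 4.8750 = 103.3378 kJ
Q2 (latent) = 8.9140 * 205.1680 = 1828.8676 kJ
Q3 (sensible, liquid) = 8.9140 * 3.6480 * 83.3880 = 2711.6337 kJ
Q_total = 4643.8390 kJ

4643.8390 kJ


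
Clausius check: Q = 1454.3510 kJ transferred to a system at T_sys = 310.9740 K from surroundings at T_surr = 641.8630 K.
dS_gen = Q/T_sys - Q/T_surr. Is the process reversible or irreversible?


dS_sys = 1454.3510/310.9740 = 4.6768 kJ/K
dS_surr = -1454.3510/641.8630 = -2.2658 kJ/K
dS_gen = 4.6768 - 2.2658 = 2.4109 kJ/K (irreversible)

dS_gen = 2.4109 kJ/K, irreversible


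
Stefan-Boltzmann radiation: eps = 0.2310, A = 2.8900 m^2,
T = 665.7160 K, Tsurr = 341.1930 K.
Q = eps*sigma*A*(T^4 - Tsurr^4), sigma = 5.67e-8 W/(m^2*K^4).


T^4 = 1.9641e+11
Tsurr^4 = 1.3552e+10
Q = 0.2310 * 5.67e-8 * 2.8900 * 1.8285e+11 = 6921.4787 W

6921.4787 W


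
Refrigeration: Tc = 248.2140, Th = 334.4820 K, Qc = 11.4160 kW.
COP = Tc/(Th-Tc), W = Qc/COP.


COP = 248.2140 / 86.2680 = 2.8772
W = 11.4160 / 2.8772 = 3.9677 kW

COP = 2.8772, W = 3.9677 kW


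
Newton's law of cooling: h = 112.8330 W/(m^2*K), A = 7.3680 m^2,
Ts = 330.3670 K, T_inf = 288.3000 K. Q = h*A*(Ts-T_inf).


dT = 42.0670 K
Q = 112.8330 * 7.3680 * 42.0670 = 34972.5495 W

34972.5495 W


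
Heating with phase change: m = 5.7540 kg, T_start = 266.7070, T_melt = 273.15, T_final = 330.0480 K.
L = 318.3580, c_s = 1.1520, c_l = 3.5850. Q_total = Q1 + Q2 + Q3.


Q1 (sensible, solid) = 5.7540 * 1.1520 * 6.4430 = 42.7081 kJ
Q2 (latent) = 5.7540 * 318.3580 = 1831.8319 kJ
Q3 (sensible, liquid) = 5.7540 * 3.5850 * 56.8980 = 1173.6971 kJ
Q_total = 3048.2371 kJ

3048.2371 kJ


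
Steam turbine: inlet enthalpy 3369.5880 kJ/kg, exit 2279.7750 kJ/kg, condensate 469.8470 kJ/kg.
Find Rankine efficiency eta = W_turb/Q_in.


W = 1089.8130 kJ/kg
Q_in = 2899.7410 kJ/kg
eta = 0.3758 = 37.5831%

eta = 37.5831%


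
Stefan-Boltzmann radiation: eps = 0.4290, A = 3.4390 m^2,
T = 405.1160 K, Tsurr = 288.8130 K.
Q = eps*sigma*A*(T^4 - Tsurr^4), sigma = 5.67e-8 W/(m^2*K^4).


T^4 = 2.6935e+10
Tsurr^4 = 6.9577e+09
Q = 0.4290 * 5.67e-8 * 3.4390 * 1.9977e+10 = 1671.1279 W

1671.1279 W


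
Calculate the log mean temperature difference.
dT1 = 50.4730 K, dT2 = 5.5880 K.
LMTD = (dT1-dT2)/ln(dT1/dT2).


dT1/dT2 = 9.0324
ln(dT1/dT2) = 2.2008
LMTD = 44.8850 / 2.2008 = 20.3947 K

20.3947 K


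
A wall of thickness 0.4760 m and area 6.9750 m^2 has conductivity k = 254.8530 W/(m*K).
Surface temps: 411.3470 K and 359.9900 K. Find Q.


dT = 51.3570 K
Q = 254.8530 * 6.9750 * 51.3570 / 0.4760 = 191790.3078 W

191790.3078 W


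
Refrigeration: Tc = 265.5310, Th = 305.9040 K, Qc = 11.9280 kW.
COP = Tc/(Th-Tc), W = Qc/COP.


COP = 265.5310 / 40.3730 = 6.5769
W = 11.9280 / 6.5769 = 1.8136 kW

COP = 6.5769, W = 1.8136 kW


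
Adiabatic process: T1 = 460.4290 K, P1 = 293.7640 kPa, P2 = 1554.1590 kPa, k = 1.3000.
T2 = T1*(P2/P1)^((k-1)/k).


(k-1)/k = 0.2308
(P2/P1)^exp = 1.4688
T2 = 460.4290 * 1.4688 = 676.2752 K

676.2752 K


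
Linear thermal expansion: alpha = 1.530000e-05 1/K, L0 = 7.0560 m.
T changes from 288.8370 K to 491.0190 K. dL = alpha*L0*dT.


dT = 202.1820 K
dL = 1.530000e-05 * 7.0560 * 202.1820 = 0.021827 m
L_final = 7.077827 m

dL = 0.021827 m


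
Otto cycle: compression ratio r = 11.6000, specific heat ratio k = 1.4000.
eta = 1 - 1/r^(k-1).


r^(k-1) = 2.6655
eta = 1 - 1/2.6655 = 0.6248 = 62.4840%

62.4840%


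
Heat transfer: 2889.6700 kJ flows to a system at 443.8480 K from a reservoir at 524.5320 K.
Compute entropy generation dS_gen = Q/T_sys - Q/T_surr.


dS_sys = 2889.6700/443.8480 = 6.5105 kJ/K
dS_surr = -2889.6700/524.5320 = -5.5090 kJ/K
dS_gen = 6.5105 - 5.5090 = 1.0015 kJ/K (irreversible)

dS_gen = 1.0015 kJ/K, irreversible


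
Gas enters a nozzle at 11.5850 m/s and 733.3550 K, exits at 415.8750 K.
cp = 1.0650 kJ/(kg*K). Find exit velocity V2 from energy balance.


dT = 317.4800 K
2*cp*1000*dT = 676232.4000
V1^2 = 134.2122
V2 = sqrt(676366.6122) = 822.4151 m/s

822.4151 m/s


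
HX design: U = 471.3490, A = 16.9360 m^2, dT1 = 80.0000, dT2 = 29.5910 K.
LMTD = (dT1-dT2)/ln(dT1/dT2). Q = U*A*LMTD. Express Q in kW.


LMTD = 50.6849 K
Q = 471.3490 * 16.9360 * 50.6849 = 404605.8076 W = 404.6058 kW

404.6058 kW


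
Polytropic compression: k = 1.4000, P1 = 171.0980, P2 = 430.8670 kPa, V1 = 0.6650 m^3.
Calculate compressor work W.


(k-1)/k = 0.2857
(P2/P1)^exp = 1.3020
W = 3.5000 * 171.0980 * 0.6650 * (1.3020 - 1) = 120.2519 kJ

120.2519 kJ


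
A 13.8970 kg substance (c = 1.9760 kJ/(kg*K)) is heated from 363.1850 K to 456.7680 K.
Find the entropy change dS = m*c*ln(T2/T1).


T2/T1 = 1.2577
ln(T2/T1) = 0.2293
dS = 13.8970 * 1.9760 * 0.2293 = 6.2957 kJ/K

6.2957 kJ/K


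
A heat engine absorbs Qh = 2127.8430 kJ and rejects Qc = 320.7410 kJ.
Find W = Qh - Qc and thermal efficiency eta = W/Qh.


W = 2127.8430 - 320.7410 = 1807.1020 kJ
eta = 1807.1020 / 2127.8430 = 0.8493 = 84.9265%

W = 1807.1020 kJ, eta = 84.9265%


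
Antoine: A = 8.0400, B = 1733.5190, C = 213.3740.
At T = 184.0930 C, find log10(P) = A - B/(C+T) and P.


C+T = 397.4670
B/(C+T) = 4.3614
log10(P) = 8.0400 - 4.3614 = 3.6786
P = 10^3.6786 = 4770.7189 mmHg

4770.7189 mmHg


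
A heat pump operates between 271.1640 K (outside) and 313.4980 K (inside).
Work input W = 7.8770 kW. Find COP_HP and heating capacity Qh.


COP = 313.4980 / 42.3340 = 7.4053
Qh = 7.4053 * 7.8770 = 58.3319 kW

COP = 7.4053, Qh = 58.3319 kW


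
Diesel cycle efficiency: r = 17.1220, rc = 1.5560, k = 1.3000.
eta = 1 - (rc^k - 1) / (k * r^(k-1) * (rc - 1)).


r^(k-1) = 2.3446
rc^k = 1.7767
eta = 0.5417 = 54.1684%

54.1684%


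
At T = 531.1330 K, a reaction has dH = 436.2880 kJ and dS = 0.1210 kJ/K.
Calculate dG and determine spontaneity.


T*dS = 531.1330 * 0.1210 = 64.2671 kJ
dG = 436.2880 - 64.2671 = 372.0209 kJ (non-spontaneous)

dG = 372.0209 kJ, non-spontaneous


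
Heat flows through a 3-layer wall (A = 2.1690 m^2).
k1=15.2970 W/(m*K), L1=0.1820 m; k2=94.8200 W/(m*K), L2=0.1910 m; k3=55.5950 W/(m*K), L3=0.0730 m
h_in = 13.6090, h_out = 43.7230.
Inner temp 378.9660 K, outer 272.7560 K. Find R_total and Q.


R_conv_in = 1/(13.6090*2.1690) = 0.0339
R_1 = 0.1820/(15.2970*2.1690) = 0.0055
R_2 = 0.1910/(94.8200*2.1690) = 0.0009
R_3 = 0.0730/(55.5950*2.1690) = 0.0006
R_conv_out = 1/(43.7230*2.1690) = 0.0105
R_total = 0.0514 K/W
Q = 106.2100 / 0.0514 = 2064.6644 W

R_total = 0.0514 K/W, Q = 2064.6644 W


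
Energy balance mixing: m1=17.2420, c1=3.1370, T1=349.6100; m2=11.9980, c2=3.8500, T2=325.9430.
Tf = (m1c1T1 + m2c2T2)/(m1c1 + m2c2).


num = 33965.8164
den = 100.2805
Tf = 338.7082 K

338.7082 K


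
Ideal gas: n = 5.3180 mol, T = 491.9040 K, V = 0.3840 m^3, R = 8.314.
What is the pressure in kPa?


P = nRT/V = 5.3180 * 8.314 * 491.9040 / 0.3840
= 21748.9707 / 0.3840 = 56637.9444 Pa = 56.6379 kPa

56.6379 kPa


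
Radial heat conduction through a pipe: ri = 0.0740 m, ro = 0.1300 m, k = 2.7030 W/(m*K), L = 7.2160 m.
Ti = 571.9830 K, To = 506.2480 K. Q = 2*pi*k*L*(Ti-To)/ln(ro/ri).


dT = 65.7350 K
ln(ro/ri) = 0.5635
Q = 2*pi*2.7030*7.2160*65.7350 / 0.5635 = 14297.1279 W

14297.1279 W


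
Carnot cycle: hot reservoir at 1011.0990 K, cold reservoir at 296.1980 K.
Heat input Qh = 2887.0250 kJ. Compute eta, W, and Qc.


eta = 1 - 296.1980/1011.0990 = 0.7071
W = 0.7071 * 2887.0250 = 2041.2809 kJ
Qc = 2887.0250 - 2041.2809 = 845.7441 kJ

eta = 70.7053%, W = 2041.2809 kJ, Qc = 845.7441 kJ


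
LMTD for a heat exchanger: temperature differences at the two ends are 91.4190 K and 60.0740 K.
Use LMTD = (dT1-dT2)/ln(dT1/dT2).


dT1/dT2 = 1.5218
ln(dT1/dT2) = 0.4199
LMTD = 31.3450 / 0.4199 = 74.6530 K

74.6530 K


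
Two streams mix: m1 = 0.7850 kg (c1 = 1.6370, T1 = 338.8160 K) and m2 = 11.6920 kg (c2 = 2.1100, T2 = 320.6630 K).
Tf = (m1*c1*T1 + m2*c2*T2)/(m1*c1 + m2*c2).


num = 8346.1885
den = 25.9552
Tf = 321.5618 K

321.5618 K


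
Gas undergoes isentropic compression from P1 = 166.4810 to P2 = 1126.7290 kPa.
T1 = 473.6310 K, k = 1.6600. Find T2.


(k-1)/k = 0.3976
(P2/P1)^exp = 2.1389
T2 = 473.6310 * 2.1389 = 1013.0268 K

1013.0268 K


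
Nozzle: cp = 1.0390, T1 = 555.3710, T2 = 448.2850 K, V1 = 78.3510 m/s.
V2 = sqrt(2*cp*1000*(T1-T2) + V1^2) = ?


dT = 107.0860 K
2*cp*1000*dT = 222524.7080
V1^2 = 6138.8792
V2 = sqrt(228663.5872) = 478.1878 m/s

478.1878 m/s


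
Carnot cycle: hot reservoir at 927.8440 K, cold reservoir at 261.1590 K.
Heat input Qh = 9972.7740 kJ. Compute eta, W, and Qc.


eta = 1 - 261.1590/927.8440 = 0.7185
W = 0.7185 * 9972.7740 = 7165.7507 kJ
Qc = 9972.7740 - 7165.7507 = 2807.0233 kJ

eta = 71.8531%, W = 7165.7507 kJ, Qc = 2807.0233 kJ


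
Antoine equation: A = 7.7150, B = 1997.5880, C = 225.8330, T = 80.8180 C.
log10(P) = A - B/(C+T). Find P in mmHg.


C+T = 306.6510
B/(C+T) = 6.5142
log10(P) = 7.7150 - 6.5142 = 1.2008
P = 10^1.2008 = 15.8779 mmHg

15.8779 mmHg


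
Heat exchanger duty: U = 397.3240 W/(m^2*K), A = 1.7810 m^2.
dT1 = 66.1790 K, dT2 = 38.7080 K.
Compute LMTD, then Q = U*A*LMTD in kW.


LMTD = 51.2216 K
Q = 397.3240 * 1.7810 * 51.2216 = 36246.1355 W = 36.2461 kW

36.2461 kW


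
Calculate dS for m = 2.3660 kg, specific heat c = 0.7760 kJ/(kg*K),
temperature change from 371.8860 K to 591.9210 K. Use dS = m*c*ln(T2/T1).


T2/T1 = 1.5917
ln(T2/T1) = 0.4648
dS = 2.3660 * 0.7760 * 0.4648 = 0.8534 kJ/K

0.8534 kJ/K


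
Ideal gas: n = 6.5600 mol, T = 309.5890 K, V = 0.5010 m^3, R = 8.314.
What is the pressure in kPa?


P = nRT/V = 6.5600 * 8.314 * 309.5890 / 0.5010
= 16884.9345 / 0.5010 = 33702.4641 Pa = 33.7025 kPa

33.7025 kPa


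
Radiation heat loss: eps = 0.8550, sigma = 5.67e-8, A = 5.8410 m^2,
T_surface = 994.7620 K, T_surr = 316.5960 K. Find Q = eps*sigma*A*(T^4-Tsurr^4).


T^4 = 9.7921e+11
Tsurr^4 = 1.0047e+10
Q = 0.8550 * 5.67e-8 * 5.8410 * 9.6917e+11 = 274431.6992 W

274431.6992 W


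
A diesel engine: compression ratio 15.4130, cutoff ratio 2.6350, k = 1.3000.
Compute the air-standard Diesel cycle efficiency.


r^(k-1) = 2.2718
rc^k = 3.5238
eta = 0.4773 = 47.7324%

47.7324%


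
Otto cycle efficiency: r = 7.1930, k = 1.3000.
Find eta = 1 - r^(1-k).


r^(k-1) = 1.8075
eta = 1 - 1/1.8075 = 0.4467 = 44.6743%

44.6743%


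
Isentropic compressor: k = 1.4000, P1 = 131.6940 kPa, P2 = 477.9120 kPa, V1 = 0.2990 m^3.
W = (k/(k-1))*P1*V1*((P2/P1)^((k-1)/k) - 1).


(k-1)/k = 0.2857
(P2/P1)^exp = 1.4452
W = 3.5000 * 131.6940 * 0.2990 * (1.4452 - 1) = 61.3609 kJ

61.3609 kJ


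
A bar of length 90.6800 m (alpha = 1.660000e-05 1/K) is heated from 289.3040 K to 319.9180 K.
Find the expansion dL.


dT = 30.6140 K
dL = 1.660000e-05 * 90.6800 * 30.6140 = 0.046083 m
L_final = 90.726083 m

dL = 0.046083 m


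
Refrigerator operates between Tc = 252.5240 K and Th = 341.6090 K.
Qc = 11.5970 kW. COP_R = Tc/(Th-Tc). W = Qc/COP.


COP = 252.5240 / 89.0850 = 2.8346
W = 11.5970 / 2.8346 = 4.0912 kW

COP = 2.8346, W = 4.0912 kW


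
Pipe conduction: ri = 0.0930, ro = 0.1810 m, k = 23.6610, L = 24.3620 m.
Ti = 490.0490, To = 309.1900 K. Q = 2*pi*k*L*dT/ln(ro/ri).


dT = 180.8590 K
ln(ro/ri) = 0.6659
Q = 2*pi*23.6610*24.3620*180.8590 / 0.6659 = 983690.8205 W

983690.8205 W


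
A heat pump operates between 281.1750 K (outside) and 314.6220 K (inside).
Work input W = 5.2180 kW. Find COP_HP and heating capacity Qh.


COP = 314.6220 / 33.4470 = 9.4066
Qh = 9.4066 * 5.2180 = 49.0836 kW

COP = 9.4066, Qh = 49.0836 kW


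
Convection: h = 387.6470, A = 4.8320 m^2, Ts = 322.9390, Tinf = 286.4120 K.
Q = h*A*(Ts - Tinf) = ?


dT = 36.5270 K
Q = 387.6470 * 4.8320 * 36.5270 = 68419.1001 W

68419.1001 W


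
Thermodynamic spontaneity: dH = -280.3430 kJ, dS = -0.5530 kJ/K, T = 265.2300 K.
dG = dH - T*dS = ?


T*dS = 265.2300 * -0.5530 = -146.6722 kJ
dG = -280.3430 + 146.6722 = -133.6708 kJ (spontaneous)

dG = -133.6708 kJ, spontaneous


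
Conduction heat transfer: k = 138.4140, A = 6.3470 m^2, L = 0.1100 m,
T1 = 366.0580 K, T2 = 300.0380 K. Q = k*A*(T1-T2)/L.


dT = 66.0200 K
Q = 138.4140 * 6.3470 * 66.0200 / 0.1100 = 527267.9246 W

527267.9246 W


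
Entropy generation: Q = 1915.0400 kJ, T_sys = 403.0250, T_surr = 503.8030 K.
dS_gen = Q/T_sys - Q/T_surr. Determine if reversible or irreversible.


dS_sys = 1915.0400/403.0250 = 4.7517 kJ/K
dS_surr = -1915.0400/503.8030 = -3.8012 kJ/K
dS_gen = 4.7517 - 3.8012 = 0.9505 kJ/K (irreversible)

dS_gen = 0.9505 kJ/K, irreversible


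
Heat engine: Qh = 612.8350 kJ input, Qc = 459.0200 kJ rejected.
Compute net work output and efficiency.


W = 612.8350 - 459.0200 = 153.8150 kJ
eta = 153.8150 / 612.8350 = 0.2510 = 25.0989%

W = 153.8150 kJ, eta = 25.0989%


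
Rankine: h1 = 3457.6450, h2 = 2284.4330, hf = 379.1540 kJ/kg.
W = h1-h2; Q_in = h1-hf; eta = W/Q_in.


W = 1173.2120 kJ/kg
Q_in = 3078.4910 kJ/kg
eta = 0.3811 = 38.1100%

eta = 38.1100%


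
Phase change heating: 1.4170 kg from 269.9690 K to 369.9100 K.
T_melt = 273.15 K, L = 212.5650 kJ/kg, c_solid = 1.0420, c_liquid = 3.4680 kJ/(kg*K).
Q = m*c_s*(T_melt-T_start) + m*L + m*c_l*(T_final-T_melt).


Q1 (sensible, solid) = 1.4170 * 1.0420 * 3.1810 = 4.6968 kJ
Q2 (latent) = 1.4170 * 212.5650 = 301.2046 kJ
Q3 (sensible, liquid) = 1.4170 * 3.4680 * 96.7600 = 475.4937 kJ
Q_total = 781.3951 kJ

781.3951 kJ


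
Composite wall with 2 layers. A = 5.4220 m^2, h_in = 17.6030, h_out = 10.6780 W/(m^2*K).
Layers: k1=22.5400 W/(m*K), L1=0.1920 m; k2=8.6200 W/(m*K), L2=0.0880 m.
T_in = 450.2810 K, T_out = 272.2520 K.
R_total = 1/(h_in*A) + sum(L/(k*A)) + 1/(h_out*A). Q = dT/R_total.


R_conv_in = 1/(17.6030*5.4220) = 0.0105
R_1 = 0.1920/(22.5400*5.4220) = 0.0016
R_2 = 0.0880/(8.6200*5.4220) = 0.0019
R_conv_out = 1/(10.6780*5.4220) = 0.0173
R_total = 0.0312 K/W
Q = 178.0290 / 0.0312 = 5705.3966 W

R_total = 0.0312 K/W, Q = 5705.3966 W


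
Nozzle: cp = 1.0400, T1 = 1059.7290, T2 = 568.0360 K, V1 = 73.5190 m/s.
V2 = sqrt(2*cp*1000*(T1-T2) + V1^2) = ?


dT = 491.6930 K
2*cp*1000*dT = 1022721.4400
V1^2 = 5405.0434
V2 = sqrt(1028126.4834) = 1013.9657 m/s

1013.9657 m/s


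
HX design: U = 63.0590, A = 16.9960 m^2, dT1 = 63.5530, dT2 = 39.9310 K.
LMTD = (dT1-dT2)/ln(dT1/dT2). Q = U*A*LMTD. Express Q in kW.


LMTD = 50.8305 K
Q = 63.0590 * 16.9960 * 50.8305 = 54477.5974 W = 54.4776 kW

54.4776 kW


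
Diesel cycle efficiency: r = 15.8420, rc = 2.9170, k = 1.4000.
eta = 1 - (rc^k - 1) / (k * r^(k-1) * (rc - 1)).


r^(k-1) = 3.0194
rc^k = 4.4762
eta = 0.5710 = 57.1024%

57.1024%


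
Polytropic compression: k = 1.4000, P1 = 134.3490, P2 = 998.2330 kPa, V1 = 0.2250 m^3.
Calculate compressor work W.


(k-1)/k = 0.2857
(P2/P1)^exp = 1.7736
W = 3.5000 * 134.3490 * 0.2250 * (1.7736 - 1) = 81.8471 kJ

81.8471 kJ


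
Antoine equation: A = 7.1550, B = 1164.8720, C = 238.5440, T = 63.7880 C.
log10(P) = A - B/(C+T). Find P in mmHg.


C+T = 302.3320
B/(C+T) = 3.8530
log10(P) = 7.1550 - 3.8530 = 3.3020
P = 10^3.3020 = 2004.6735 mmHg

2004.6735 mmHg


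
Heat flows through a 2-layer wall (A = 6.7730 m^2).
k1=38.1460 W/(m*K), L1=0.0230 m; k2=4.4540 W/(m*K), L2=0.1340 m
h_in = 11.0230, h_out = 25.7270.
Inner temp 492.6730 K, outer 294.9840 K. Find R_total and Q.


R_conv_in = 1/(11.0230*6.7730) = 0.0134
R_1 = 0.0230/(38.1460*6.7730) = 8.9022e-05
R_2 = 0.1340/(4.4540*6.7730) = 0.0044
R_conv_out = 1/(25.7270*6.7730) = 0.0057
R_total = 0.0237 K/W
Q = 197.6890 / 0.0237 = 8353.9421 W

R_total = 0.0237 K/W, Q = 8353.9421 W


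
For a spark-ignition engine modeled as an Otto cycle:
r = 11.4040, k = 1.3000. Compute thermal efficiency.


r^(k-1) = 2.0755
eta = 1 - 1/2.0755 = 0.5182 = 51.8182%

51.8182%


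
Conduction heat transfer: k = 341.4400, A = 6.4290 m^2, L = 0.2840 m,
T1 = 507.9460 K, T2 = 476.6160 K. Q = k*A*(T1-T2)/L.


dT = 31.3300 K
Q = 341.4400 * 6.4290 * 31.3300 / 0.2840 = 242158.5895 W

242158.5895 W


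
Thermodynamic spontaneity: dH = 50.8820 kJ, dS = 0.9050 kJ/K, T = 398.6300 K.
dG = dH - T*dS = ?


T*dS = 398.6300 * 0.9050 = 360.7602 kJ
dG = 50.8820 - 360.7602 = -309.8782 kJ (spontaneous)

dG = -309.8782 kJ, spontaneous


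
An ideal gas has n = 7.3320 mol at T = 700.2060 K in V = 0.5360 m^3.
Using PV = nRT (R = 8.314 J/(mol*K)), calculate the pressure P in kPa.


P = nRT/V = 7.3320 * 8.314 * 700.2060 / 0.5360
= 42683.3310 / 0.5360 = 79633.0802 Pa = 79.6331 kPa

79.6331 kPa


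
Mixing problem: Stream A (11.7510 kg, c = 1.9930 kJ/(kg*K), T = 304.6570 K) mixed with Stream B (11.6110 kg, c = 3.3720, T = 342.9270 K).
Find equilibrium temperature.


num = 20561.3667
den = 62.5720
Tf = 328.6031 K

328.6031 K


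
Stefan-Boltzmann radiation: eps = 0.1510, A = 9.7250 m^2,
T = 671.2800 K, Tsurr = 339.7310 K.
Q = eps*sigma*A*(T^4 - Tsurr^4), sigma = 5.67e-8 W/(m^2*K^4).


T^4 = 2.0306e+11
Tsurr^4 = 1.3321e+10
Q = 0.1510 * 5.67e-8 * 9.7250 * 1.8973e+11 = 15797.7680 W

15797.7680 W


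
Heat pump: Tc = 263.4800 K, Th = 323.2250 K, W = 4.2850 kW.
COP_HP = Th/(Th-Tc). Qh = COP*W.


COP = 323.2250 / 59.7450 = 5.4101
Qh = 5.4101 * 4.2850 = 23.1822 kW

COP = 5.4101, Qh = 23.1822 kW


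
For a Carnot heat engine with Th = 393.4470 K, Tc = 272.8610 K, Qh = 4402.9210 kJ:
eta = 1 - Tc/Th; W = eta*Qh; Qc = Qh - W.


eta = 1 - 272.8610/393.4470 = 0.3065
W = 0.3065 * 4402.9210 = 1349.4337 kJ
Qc = 4402.9210 - 1349.4337 = 3053.4873 kJ

eta = 30.6486%, W = 1349.4337 kJ, Qc = 3053.4873 kJ


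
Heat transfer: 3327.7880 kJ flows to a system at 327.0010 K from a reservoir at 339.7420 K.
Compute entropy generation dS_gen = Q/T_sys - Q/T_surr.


dS_sys = 3327.7880/327.0010 = 10.1767 kJ/K
dS_surr = -3327.7880/339.7420 = -9.7950 kJ/K
dS_gen = 10.1767 - 9.7950 = 0.3816 kJ/K (irreversible)

dS_gen = 0.3816 kJ/K, irreversible


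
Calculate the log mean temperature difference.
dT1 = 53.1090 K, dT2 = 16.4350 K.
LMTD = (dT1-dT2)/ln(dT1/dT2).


dT1/dT2 = 3.2315
ln(dT1/dT2) = 1.1729
LMTD = 36.6740 / 1.1729 = 31.2669 K

31.2669 K


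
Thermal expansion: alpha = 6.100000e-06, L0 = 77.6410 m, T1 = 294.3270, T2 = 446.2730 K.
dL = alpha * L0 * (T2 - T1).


dT = 151.9460 K
dL = 6.100000e-06 * 77.6410 * 151.9460 = 0.071963 m
L_final = 77.712963 m

dL = 0.071963 m


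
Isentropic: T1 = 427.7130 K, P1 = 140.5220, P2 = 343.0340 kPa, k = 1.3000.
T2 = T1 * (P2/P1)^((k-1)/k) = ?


(k-1)/k = 0.2308
(P2/P1)^exp = 1.2287
T2 = 427.7130 * 1.2287 = 525.5293 K

525.5293 K


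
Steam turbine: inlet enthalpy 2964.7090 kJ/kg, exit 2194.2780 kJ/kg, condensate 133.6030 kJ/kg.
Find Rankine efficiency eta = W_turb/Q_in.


W = 770.4310 kJ/kg
Q_in = 2831.1060 kJ/kg
eta = 0.2721 = 27.2131%

eta = 27.2131%


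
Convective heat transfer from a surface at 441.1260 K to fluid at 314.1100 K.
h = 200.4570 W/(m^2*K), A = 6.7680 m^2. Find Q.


dT = 127.0160 K
Q = 200.4570 * 6.7680 * 127.0160 = 172321.7150 W

172321.7150 W


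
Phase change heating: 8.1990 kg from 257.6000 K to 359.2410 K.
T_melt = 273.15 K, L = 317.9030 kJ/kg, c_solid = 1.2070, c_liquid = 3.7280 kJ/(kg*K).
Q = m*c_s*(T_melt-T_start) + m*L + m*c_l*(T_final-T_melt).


Q1 (sensible, solid) = 8.1990 * 1.2070 * 15.5500 = 153.8858 kJ
Q2 (latent) = 8.1990 * 317.9030 = 2606.4867 kJ
Q3 (sensible, liquid) = 8.1990 * 3.7280 * 86.0910 = 2631.4465 kJ
Q_total = 5391.8190 kJ

5391.8190 kJ


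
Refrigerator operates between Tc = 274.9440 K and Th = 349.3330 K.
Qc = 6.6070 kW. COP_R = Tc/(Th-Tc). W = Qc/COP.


COP = 274.9440 / 74.3890 = 3.6960
W = 6.6070 / 3.6960 = 1.7876 kW

COP = 3.6960, W = 1.7876 kW


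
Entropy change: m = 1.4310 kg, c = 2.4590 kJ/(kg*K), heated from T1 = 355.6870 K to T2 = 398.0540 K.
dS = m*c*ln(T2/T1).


T2/T1 = 1.1191
ln(T2/T1) = 0.1125
dS = 1.4310 * 2.4590 * 0.1125 = 0.3960 kJ/K

0.3960 kJ/K


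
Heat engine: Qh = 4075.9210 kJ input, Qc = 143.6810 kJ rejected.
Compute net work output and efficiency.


W = 4075.9210 - 143.6810 = 3932.2400 kJ
eta = 3932.2400 / 4075.9210 = 0.9647 = 96.4749%

W = 3932.2400 kJ, eta = 96.4749%


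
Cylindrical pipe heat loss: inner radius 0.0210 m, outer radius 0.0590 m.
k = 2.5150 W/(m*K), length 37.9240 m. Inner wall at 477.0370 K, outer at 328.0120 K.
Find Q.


dT = 149.0250 K
ln(ro/ri) = 1.0330
Q = 2*pi*2.5150*37.9240*149.0250 / 1.0330 = 86453.8814 W

86453.8814 W


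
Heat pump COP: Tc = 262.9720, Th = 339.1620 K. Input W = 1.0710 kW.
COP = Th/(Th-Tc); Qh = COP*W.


COP = 339.1620 / 76.1900 = 4.4515
Qh = 4.4515 * 1.0710 = 4.7676 kW

COP = 4.4515, Qh = 4.7676 kW


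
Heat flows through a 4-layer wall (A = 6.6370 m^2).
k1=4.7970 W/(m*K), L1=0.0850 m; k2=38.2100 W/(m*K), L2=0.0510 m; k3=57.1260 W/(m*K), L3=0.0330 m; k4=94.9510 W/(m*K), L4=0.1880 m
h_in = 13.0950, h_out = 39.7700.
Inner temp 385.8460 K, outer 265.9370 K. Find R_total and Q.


R_conv_in = 1/(13.0950*6.6370) = 0.0115
R_1 = 0.0850/(4.7970*6.6370) = 0.0027
R_2 = 0.0510/(38.2100*6.6370) = 0.0002
R_3 = 0.0330/(57.1260*6.6370) = 8.7038e-05
R_4 = 0.1880/(94.9510*6.6370) = 0.0003
R_conv_out = 1/(39.7700*6.6370) = 0.0038
R_total = 0.0186 K/W
Q = 119.9090 / 0.0186 = 6463.8328 W

R_total = 0.0186 K/W, Q = 6463.8328 W


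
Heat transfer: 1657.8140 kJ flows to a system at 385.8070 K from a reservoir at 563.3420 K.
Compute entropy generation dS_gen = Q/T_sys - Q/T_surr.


dS_sys = 1657.8140/385.8070 = 4.2970 kJ/K
dS_surr = -1657.8140/563.3420 = -2.9428 kJ/K
dS_gen = 4.2970 - 2.9428 = 1.3542 kJ/K (irreversible)

dS_gen = 1.3542 kJ/K, irreversible


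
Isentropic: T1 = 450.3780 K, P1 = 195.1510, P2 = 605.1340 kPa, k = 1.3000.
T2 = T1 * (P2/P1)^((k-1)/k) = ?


(k-1)/k = 0.2308
(P2/P1)^exp = 1.2984
T2 = 450.3780 * 1.2984 = 584.7844 K

584.7844 K


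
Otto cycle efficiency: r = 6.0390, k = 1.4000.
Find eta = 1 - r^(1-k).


r^(k-1) = 2.0530
eta = 1 - 1/2.0530 = 0.5129 = 51.2905%

51.2905%


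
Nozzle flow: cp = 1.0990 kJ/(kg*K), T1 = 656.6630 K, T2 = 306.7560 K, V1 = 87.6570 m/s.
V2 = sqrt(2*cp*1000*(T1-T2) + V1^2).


dT = 349.9070 K
2*cp*1000*dT = 769095.5860
V1^2 = 7683.7496
V2 = sqrt(776779.3356) = 881.3509 m/s

881.3509 m/s


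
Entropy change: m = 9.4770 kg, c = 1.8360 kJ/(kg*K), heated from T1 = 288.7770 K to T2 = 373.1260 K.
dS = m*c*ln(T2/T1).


T2/T1 = 1.2921
ln(T2/T1) = 0.2563
dS = 9.4770 * 1.8360 * 0.2563 = 4.4589 kJ/K

4.4589 kJ/K


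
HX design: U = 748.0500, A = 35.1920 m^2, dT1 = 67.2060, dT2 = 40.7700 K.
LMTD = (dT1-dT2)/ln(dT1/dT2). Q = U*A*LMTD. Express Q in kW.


LMTD = 52.8915 K
Q = 748.0500 * 35.1920 * 52.8915 = 1392387.6228 W = 1392.3876 kW

1392.3876 kW


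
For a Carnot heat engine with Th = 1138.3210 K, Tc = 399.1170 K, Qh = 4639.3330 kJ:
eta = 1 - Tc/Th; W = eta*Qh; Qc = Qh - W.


eta = 1 - 399.1170/1138.3210 = 0.6494
W = 0.6494 * 4639.3330 = 3012.6946 kJ
Qc = 4639.3330 - 3012.6946 = 1626.6384 kJ

eta = 64.9381%, W = 3012.6946 kJ, Qc = 1626.6384 kJ


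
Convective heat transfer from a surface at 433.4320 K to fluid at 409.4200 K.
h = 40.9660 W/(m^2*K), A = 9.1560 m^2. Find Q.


dT = 24.0120 K
Q = 40.9660 * 9.1560 * 24.0120 = 9006.5337 W

9006.5337 W


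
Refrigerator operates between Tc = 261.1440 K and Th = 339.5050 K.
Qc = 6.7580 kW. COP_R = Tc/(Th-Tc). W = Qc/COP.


COP = 261.1440 / 78.3610 = 3.3326
W = 6.7580 / 3.3326 = 2.0279 kW

COP = 3.3326, W = 2.0279 kW


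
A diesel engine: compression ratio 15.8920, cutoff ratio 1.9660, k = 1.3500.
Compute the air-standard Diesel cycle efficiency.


r^(k-1) = 2.6328
rc^k = 2.4908
eta = 0.5658 = 56.5796%

56.5796%


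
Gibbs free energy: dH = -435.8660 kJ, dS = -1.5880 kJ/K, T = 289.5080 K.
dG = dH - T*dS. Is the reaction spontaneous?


T*dS = 289.5080 * -1.5880 = -459.7387 kJ
dG = -435.8660 + 459.7387 = 23.8727 kJ (non-spontaneous)

dG = 23.8727 kJ, non-spontaneous


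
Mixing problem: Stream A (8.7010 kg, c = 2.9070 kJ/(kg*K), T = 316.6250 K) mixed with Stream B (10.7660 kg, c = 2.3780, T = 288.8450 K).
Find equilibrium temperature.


num = 15403.5308
den = 50.8954
Tf = 302.6510 K

302.6510 K


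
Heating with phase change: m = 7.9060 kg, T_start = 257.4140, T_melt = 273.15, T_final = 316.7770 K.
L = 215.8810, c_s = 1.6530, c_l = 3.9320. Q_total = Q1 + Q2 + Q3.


Q1 (sensible, solid) = 7.9060 * 1.6530 * 15.7360 = 205.6478 kJ
Q2 (latent) = 7.9060 * 215.8810 = 1706.7552 kJ
Q3 (sensible, liquid) = 7.9060 * 3.9320 * 43.6270 = 1356.2060 kJ
Q_total = 3268.6090 kJ

3268.6090 kJ


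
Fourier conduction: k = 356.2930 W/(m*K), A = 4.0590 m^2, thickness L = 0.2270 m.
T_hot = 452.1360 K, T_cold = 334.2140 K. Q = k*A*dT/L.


dT = 117.9220 K
Q = 356.2930 * 4.0590 * 117.9220 / 0.2270 = 751268.7436 W

751268.7436 W


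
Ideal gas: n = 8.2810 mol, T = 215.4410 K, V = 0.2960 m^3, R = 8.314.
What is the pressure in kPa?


P = nRT/V = 8.2810 * 8.314 * 215.4410 / 0.2960
= 14832.7324 / 0.2960 = 50110.5824 Pa = 50.1106 kPa

50.1106 kPa


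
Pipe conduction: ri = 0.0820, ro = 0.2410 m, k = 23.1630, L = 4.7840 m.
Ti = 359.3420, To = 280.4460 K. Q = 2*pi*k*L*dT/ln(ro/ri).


dT = 78.8960 K
ln(ro/ri) = 1.0781
Q = 2*pi*23.1630*4.7840*78.8960 / 1.0781 = 50953.1191 W

50953.1191 W


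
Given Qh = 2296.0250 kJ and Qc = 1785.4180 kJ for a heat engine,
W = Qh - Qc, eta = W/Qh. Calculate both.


W = 2296.0250 - 1785.4180 = 510.6070 kJ
eta = 510.6070 / 2296.0250 = 0.2224 = 22.2387%

W = 510.6070 kJ, eta = 22.2387%


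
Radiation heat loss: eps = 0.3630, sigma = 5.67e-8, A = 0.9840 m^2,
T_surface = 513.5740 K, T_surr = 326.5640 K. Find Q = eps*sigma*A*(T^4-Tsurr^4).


T^4 = 6.9568e+10
Tsurr^4 = 1.1373e+10
Q = 0.3630 * 5.67e-8 * 0.9840 * 5.8195e+10 = 1178.6203 W

1178.6203 W


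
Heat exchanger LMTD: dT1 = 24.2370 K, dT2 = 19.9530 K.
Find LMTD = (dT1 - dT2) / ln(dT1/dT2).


dT1/dT2 = 1.2147
ln(dT1/dT2) = 0.1945
LMTD = 4.2840 / 0.1945 = 22.0256 K

22.0256 K


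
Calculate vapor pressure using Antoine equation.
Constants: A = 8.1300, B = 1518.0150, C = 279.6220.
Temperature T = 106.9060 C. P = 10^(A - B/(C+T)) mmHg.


C+T = 386.5280
B/(C+T) = 3.9273
log10(P) = 8.1300 - 3.9273 = 4.2027
P = 10^4.2027 = 15947.4307 mmHg

15947.4307 mmHg


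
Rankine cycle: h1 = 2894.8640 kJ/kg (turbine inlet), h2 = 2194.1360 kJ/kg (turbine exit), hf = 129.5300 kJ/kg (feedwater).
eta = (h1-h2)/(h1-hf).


W = 700.7280 kJ/kg
Q_in = 2765.3340 kJ/kg
eta = 0.2534 = 25.3397%

eta = 25.3397%


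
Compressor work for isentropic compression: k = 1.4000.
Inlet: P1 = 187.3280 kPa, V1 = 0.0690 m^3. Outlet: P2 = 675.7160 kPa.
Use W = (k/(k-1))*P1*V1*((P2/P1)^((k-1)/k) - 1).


(k-1)/k = 0.2857
(P2/P1)^exp = 1.4427
W = 3.5000 * 187.3280 * 0.0690 * (1.4427 - 1) = 20.0296 kJ

20.0296 kJ


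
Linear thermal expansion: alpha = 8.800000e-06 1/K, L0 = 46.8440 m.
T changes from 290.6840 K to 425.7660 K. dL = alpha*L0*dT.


dT = 135.0820 K
dL = 8.800000e-06 * 46.8440 * 135.0820 = 0.055684 m
L_final = 46.899684 m

dL = 0.055684 m


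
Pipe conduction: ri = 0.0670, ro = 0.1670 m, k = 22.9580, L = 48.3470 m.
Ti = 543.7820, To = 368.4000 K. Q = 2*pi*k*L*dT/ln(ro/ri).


dT = 175.3820 K
ln(ro/ri) = 0.9133
Q = 2*pi*22.9580*48.3470*175.3820 / 0.9133 = 1339227.7630 W

1339227.7630 W


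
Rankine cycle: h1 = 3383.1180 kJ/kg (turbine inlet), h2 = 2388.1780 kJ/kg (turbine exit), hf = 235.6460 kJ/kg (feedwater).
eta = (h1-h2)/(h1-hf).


W = 994.9400 kJ/kg
Q_in = 3147.4720 kJ/kg
eta = 0.3161 = 31.6108%

eta = 31.6108%


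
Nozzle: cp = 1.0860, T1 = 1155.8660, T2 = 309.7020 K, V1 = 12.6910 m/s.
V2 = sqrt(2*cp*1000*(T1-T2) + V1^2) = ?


dT = 846.1640 K
2*cp*1000*dT = 1837868.2080
V1^2 = 161.0615
V2 = sqrt(1838029.2695) = 1355.7394 m/s

1355.7394 m/s


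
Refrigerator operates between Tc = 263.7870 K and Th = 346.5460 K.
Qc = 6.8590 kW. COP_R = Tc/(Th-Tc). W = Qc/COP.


COP = 263.7870 / 82.7590 = 3.1874
W = 6.8590 / 3.1874 = 2.1519 kW

COP = 3.1874, W = 2.1519 kW


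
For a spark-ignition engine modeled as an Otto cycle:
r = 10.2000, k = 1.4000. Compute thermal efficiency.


r^(k-1) = 2.5319
eta = 1 - 1/2.5319 = 0.6050 = 60.5034%

60.5034%


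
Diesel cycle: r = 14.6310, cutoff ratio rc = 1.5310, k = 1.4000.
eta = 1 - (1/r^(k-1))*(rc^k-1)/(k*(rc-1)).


r^(k-1) = 2.9249
rc^k = 1.8154
eta = 0.6250 = 62.5007%

62.5007%


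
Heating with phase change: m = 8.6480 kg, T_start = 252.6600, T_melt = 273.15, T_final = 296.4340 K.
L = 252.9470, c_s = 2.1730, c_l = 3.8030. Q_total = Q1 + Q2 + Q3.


Q1 (sensible, solid) = 8.6480 * 2.1730 * 20.4900 = 385.0502 kJ
Q2 (latent) = 8.6480 * 252.9470 = 2187.4857 kJ
Q3 (sensible, liquid) = 8.6480 * 3.8030 * 23.2840 = 765.7722 kJ
Q_total = 3338.3081 kJ

3338.3081 kJ


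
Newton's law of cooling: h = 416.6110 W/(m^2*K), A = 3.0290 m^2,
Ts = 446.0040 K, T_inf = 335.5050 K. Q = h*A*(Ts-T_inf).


dT = 110.4990 K
Q = 416.6110 * 3.0290 * 110.4990 = 139440.3145 W

139440.3145 W


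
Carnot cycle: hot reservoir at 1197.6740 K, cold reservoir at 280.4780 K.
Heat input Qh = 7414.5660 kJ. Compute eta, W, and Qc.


eta = 1 - 280.4780/1197.6740 = 0.7658
W = 0.7658 * 7414.5660 = 5678.1814 kJ
Qc = 7414.5660 - 5678.1814 = 1736.3846 kJ

eta = 76.5814%, W = 5678.1814 kJ, Qc = 1736.3846 kJ


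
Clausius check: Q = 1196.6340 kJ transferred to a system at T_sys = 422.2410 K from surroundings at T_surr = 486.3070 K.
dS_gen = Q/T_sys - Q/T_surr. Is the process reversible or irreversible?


dS_sys = 1196.6340/422.2410 = 2.8340 kJ/K
dS_surr = -1196.6340/486.3070 = -2.4607 kJ/K
dS_gen = 2.8340 - 2.4607 = 0.3734 kJ/K (irreversible)

dS_gen = 0.3734 kJ/K, irreversible


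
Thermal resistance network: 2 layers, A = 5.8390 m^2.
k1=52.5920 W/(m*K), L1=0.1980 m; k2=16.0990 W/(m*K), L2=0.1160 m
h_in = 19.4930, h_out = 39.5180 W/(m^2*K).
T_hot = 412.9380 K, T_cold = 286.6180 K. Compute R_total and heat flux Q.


R_conv_in = 1/(19.4930*5.8390) = 0.0088
R_1 = 0.1980/(52.5920*5.8390) = 0.0006
R_2 = 0.1160/(16.0990*5.8390) = 0.0012
R_conv_out = 1/(39.5180*5.8390) = 0.0043
R_total = 0.0150 K/W
Q = 126.3200 / 0.0150 = 8422.2335 W

R_total = 0.0150 K/W, Q = 8422.2335 W


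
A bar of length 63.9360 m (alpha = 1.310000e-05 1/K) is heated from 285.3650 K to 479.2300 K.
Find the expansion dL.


dT = 193.8650 K
dL = 1.310000e-05 * 63.9360 * 193.8650 = 0.162374 m
L_final = 64.098374 m

dL = 0.162374 m


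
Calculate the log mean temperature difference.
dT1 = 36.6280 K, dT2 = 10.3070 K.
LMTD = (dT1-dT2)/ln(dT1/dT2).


dT1/dT2 = 3.5537
ln(dT1/dT2) = 1.2680
LMTD = 26.3210 / 1.2680 = 20.7581 K

20.7581 K


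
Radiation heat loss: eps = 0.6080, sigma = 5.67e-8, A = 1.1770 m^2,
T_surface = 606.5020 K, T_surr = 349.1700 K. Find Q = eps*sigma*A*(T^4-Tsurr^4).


T^4 = 1.3531e+11
Tsurr^4 = 1.4864e+10
Q = 0.6080 * 5.67e-8 * 1.1770 * 1.2045e+11 = 4887.1193 W

4887.1193 W


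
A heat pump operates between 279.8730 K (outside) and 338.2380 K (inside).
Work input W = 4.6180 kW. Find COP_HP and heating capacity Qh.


COP = 338.2380 / 58.3650 = 5.7952
Qh = 5.7952 * 4.6180 = 26.7623 kW

COP = 5.7952, Qh = 26.7623 kW


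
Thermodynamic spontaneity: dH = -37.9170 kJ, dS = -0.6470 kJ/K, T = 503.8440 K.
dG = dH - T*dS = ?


T*dS = 503.8440 * -0.6470 = -325.9871 kJ
dG = -37.9170 + 325.9871 = 288.0701 kJ (non-spontaneous)

dG = 288.0701 kJ, non-spontaneous


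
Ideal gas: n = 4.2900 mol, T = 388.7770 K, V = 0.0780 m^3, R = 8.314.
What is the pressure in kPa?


P = nRT/V = 4.2900 * 8.314 * 388.7770 / 0.0780
= 13866.5326 / 0.0780 = 177776.0588 Pa = 177.7761 kPa

177.7761 kPa


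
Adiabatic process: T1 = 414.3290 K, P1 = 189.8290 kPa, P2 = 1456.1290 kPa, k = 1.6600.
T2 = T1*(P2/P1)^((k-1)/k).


(k-1)/k = 0.3976
(P2/P1)^exp = 2.2480
T2 = 414.3290 * 2.2480 = 931.4255 K

931.4255 K


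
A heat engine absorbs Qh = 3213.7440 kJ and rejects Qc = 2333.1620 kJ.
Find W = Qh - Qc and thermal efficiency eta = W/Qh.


W = 3213.7440 - 2333.1620 = 880.5820 kJ
eta = 880.5820 / 3213.7440 = 0.2740 = 27.4005%

W = 880.5820 kJ, eta = 27.4005%


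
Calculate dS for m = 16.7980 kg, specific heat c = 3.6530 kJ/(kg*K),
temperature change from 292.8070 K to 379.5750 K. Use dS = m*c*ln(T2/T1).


T2/T1 = 1.2963
ln(T2/T1) = 0.2595
dS = 16.7980 * 3.6530 * 0.2595 = 15.9261 kJ/K

15.9261 kJ/K


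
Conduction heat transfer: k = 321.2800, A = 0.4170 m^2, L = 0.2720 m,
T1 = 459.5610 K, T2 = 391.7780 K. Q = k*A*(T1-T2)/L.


dT = 67.7830 K
Q = 321.2800 * 0.4170 * 67.7830 / 0.2720 = 33386.5565 W

33386.5565 W


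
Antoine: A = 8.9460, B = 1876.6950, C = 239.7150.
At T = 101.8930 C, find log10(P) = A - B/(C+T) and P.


C+T = 341.6080
B/(C+T) = 5.4937
log10(P) = 8.9460 - 5.4937 = 3.4523
P = 10^3.4523 = 2833.2887 mmHg

2833.2887 mmHg


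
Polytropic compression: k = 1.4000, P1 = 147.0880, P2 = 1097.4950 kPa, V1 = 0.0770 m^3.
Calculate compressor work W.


(k-1)/k = 0.2857
(P2/P1)^exp = 1.7757
W = 3.5000 * 147.0880 * 0.0770 * (1.7757 - 1) = 30.7504 kJ

30.7504 kJ


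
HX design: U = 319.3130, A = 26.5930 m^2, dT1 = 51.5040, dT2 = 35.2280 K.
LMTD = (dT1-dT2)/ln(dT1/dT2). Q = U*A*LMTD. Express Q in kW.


LMTD = 42.8521 K
Q = 319.3130 * 26.5930 * 42.8521 = 363877.9860 W = 363.8780 kW

363.8780 kW


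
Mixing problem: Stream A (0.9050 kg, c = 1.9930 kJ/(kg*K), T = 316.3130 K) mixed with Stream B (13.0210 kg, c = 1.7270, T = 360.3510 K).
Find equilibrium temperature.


num = 8673.8318
den = 24.2909
Tf = 357.0811 K

357.0811 K


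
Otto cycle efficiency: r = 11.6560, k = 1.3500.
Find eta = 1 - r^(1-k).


r^(k-1) = 2.3621
eta = 1 - 1/2.3621 = 0.5766 = 57.6642%

57.6642%


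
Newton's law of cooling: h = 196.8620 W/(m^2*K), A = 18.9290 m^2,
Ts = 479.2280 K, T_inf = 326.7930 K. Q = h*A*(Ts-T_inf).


dT = 152.4350 K
Q = 196.8620 * 18.9290 * 152.4350 = 568033.9056 W

568033.9056 W


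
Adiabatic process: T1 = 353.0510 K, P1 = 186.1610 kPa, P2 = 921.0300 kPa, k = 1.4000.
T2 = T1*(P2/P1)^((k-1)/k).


(k-1)/k = 0.2857
(P2/P1)^exp = 1.5790
T2 = 353.0510 * 1.5790 = 557.4850 K

557.4850 K


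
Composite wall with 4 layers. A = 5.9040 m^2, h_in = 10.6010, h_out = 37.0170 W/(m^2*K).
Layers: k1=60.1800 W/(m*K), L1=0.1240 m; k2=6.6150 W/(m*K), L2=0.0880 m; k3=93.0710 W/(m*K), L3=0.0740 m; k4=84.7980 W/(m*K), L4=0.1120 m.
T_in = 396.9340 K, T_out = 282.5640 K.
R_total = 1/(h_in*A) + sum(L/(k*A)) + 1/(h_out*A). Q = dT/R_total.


R_conv_in = 1/(10.6010*5.9040) = 0.0160
R_1 = 0.1240/(60.1800*5.9040) = 0.0003
R_2 = 0.0880/(6.6150*5.9040) = 0.0023
R_3 = 0.0740/(93.0710*5.9040) = 0.0001
R_4 = 0.1120/(84.7980*5.9040) = 0.0002
R_conv_out = 1/(37.0170*5.9040) = 0.0046
R_total = 0.0235 K/W
Q = 114.3700 / 0.0235 = 4863.9759 W

R_total = 0.0235 K/W, Q = 4863.9759 W
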